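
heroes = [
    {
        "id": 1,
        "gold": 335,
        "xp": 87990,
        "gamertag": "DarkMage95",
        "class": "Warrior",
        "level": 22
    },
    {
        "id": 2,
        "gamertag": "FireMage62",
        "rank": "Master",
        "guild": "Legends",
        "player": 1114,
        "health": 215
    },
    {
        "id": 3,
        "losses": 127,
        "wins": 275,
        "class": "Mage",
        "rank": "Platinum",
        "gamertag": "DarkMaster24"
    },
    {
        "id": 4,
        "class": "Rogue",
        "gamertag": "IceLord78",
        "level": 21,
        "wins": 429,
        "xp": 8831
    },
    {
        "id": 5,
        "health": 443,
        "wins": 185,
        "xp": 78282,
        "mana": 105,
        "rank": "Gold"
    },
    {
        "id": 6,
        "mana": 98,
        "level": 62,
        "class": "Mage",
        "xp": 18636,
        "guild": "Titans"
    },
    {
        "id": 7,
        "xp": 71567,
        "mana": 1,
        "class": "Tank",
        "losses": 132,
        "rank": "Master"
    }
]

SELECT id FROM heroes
[1, 2, 3, 4, 5, 6, 7]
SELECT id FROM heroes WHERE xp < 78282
[4, 6, 7]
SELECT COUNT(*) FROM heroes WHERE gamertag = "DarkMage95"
1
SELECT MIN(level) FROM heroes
21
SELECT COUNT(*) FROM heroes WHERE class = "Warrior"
1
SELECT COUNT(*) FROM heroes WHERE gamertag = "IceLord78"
1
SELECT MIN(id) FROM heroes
1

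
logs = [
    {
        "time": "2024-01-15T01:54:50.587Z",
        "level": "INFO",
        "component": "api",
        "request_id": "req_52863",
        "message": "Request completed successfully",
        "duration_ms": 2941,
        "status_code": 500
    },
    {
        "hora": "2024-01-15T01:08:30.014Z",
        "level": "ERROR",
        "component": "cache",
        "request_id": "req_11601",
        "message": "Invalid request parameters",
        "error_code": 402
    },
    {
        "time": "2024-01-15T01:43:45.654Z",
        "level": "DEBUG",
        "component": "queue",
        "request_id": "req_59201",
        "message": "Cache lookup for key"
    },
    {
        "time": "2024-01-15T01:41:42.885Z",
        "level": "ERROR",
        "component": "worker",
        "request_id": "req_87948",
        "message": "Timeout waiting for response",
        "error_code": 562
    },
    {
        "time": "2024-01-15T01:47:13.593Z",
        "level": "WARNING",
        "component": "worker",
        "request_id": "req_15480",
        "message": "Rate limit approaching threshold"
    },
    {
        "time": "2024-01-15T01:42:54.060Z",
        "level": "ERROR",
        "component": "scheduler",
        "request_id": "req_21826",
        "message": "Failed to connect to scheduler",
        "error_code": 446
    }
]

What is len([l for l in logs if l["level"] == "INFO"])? 1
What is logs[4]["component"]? "worker"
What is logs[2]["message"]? "Cache lookup for key"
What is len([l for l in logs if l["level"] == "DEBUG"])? 1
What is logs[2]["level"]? "DEBUG"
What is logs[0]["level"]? "INFO"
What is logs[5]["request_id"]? "req_21826"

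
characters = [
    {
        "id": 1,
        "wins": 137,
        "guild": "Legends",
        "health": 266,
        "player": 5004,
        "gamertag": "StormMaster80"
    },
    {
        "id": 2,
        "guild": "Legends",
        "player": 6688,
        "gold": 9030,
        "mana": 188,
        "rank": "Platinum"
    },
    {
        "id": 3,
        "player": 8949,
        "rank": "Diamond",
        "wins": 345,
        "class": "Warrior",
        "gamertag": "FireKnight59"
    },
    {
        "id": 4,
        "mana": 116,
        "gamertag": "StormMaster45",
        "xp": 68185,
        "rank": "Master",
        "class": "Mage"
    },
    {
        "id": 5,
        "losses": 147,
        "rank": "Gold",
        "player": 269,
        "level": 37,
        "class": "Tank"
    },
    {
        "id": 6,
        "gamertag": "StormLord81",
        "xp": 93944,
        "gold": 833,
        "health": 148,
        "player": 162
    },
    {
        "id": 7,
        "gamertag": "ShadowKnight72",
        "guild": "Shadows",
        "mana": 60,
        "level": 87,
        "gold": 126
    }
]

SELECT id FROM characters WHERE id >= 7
[7]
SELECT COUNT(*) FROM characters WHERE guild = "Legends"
2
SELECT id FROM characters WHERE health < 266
[6]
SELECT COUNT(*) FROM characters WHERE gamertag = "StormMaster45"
1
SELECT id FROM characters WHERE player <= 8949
[1, 2, 3, 5, 6]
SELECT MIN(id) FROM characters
1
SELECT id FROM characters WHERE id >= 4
[4, 5, 6, 7]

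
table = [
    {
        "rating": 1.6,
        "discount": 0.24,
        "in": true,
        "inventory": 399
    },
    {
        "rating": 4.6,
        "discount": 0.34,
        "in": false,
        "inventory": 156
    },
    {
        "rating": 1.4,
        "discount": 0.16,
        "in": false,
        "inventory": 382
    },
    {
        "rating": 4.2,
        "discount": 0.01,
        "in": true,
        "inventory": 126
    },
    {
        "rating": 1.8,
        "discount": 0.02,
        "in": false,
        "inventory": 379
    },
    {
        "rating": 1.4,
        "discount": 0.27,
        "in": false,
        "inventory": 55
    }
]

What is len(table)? 6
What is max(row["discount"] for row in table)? 0.34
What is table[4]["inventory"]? 379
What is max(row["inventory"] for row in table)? 399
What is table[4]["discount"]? 0.02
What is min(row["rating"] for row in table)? 1.4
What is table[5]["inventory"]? 55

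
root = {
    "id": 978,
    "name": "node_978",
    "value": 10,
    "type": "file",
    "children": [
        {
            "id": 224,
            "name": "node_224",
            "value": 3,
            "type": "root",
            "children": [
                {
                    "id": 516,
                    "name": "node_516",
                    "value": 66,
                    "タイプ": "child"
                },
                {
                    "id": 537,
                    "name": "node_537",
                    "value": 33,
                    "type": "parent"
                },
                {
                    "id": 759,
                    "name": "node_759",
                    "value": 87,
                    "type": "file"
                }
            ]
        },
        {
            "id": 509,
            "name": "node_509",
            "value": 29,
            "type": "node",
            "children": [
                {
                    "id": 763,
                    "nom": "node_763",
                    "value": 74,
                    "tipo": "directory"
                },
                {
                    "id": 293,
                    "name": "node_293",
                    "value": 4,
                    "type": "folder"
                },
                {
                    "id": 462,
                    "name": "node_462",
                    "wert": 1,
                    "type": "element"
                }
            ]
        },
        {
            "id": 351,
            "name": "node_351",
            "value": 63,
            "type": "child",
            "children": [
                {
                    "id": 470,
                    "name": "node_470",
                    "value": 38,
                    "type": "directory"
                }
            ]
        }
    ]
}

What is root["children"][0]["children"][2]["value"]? 87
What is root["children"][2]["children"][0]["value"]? 38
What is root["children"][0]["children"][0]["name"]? "node_516"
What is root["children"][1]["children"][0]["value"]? 74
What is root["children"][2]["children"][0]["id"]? 470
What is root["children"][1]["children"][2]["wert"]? 1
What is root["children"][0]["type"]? "root"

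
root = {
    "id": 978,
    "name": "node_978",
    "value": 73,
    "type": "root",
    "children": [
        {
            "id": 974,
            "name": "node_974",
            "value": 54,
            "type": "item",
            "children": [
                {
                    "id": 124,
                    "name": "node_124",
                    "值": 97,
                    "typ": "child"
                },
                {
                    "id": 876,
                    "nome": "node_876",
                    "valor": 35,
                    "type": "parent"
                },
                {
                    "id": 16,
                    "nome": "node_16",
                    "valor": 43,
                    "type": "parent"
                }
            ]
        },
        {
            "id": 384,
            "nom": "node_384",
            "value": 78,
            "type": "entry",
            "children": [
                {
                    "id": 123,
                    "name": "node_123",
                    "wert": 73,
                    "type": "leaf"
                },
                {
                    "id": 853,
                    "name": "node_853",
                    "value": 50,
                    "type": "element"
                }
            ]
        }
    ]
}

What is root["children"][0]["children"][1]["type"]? "parent"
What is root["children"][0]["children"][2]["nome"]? "node_16"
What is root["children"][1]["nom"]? "node_384"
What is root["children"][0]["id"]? 974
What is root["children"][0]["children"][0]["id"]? 124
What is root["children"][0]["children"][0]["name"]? "node_124"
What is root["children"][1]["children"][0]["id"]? 123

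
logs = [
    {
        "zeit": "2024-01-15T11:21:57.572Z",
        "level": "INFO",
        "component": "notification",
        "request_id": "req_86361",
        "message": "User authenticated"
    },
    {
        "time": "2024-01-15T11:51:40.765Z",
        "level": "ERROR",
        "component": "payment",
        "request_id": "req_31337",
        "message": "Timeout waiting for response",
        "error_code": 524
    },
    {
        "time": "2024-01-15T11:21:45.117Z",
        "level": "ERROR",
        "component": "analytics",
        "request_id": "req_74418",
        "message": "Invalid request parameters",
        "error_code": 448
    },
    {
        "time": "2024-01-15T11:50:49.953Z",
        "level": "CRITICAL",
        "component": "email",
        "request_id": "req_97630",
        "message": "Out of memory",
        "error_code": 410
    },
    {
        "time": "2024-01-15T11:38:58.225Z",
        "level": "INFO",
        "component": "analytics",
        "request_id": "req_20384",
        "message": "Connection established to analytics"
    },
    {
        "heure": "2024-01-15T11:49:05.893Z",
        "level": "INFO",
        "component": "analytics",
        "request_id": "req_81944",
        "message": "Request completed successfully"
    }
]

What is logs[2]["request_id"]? "req_74418"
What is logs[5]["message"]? "Request completed successfully"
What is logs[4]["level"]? "INFO"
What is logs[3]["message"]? "Out of memory"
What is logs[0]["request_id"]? "req_86361"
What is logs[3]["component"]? "email"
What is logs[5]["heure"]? "2024-01-15T11:49:05.893Z"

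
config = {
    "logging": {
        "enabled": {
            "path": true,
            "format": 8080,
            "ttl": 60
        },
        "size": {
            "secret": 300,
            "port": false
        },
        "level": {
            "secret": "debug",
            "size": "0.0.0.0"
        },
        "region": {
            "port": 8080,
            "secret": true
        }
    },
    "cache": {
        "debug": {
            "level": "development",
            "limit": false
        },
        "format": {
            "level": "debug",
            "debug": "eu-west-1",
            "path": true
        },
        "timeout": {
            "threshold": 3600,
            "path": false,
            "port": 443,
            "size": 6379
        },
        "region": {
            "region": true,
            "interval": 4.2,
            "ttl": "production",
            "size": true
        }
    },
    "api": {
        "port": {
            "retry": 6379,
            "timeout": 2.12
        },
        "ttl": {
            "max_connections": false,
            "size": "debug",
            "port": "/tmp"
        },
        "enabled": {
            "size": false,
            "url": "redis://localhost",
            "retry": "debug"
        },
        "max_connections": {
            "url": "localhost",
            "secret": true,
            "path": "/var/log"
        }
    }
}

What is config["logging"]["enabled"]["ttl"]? 60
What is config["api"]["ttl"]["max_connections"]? False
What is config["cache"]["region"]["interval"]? 4.2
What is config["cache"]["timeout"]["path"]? False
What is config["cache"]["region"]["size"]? True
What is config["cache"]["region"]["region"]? True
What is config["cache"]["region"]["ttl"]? "production"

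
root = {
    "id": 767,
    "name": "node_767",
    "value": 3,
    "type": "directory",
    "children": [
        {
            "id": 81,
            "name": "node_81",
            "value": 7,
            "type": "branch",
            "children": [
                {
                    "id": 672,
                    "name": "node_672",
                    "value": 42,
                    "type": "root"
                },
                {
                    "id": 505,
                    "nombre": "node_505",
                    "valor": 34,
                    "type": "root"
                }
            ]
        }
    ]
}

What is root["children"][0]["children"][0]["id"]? 672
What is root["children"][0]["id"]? 81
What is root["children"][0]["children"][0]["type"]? "root"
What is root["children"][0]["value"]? 7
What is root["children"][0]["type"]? "branch"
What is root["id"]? 767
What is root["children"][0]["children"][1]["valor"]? 34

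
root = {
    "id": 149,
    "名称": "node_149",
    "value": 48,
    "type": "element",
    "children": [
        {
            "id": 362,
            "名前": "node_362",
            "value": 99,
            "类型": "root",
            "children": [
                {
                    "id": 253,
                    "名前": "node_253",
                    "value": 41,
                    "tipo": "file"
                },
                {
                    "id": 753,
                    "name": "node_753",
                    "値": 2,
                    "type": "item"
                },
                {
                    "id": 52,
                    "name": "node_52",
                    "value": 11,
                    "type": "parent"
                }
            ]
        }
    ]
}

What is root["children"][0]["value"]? 99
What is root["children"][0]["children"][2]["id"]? 52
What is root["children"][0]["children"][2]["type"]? "parent"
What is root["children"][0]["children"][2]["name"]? "node_52"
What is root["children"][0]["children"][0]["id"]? 253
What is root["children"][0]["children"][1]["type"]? "item"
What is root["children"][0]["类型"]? "root"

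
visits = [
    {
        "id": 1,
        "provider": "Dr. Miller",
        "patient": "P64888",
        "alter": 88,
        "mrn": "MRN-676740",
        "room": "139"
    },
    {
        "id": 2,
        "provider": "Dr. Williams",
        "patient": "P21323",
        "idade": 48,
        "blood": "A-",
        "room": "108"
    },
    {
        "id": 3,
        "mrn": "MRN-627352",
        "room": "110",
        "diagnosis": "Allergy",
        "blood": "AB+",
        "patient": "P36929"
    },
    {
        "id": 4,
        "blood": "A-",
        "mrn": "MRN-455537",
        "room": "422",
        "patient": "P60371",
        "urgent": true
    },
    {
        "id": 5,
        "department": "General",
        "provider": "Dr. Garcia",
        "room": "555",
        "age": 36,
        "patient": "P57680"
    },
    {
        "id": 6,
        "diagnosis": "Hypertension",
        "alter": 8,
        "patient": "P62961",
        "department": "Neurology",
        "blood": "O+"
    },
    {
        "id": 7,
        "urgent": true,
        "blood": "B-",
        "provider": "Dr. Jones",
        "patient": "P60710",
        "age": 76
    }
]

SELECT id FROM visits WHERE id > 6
[7]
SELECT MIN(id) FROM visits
1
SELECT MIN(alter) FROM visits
8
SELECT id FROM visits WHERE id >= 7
[7]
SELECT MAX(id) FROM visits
7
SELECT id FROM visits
[1, 2, 3, 4, 5, 6, 7]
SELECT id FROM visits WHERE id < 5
[1, 2, 3, 4]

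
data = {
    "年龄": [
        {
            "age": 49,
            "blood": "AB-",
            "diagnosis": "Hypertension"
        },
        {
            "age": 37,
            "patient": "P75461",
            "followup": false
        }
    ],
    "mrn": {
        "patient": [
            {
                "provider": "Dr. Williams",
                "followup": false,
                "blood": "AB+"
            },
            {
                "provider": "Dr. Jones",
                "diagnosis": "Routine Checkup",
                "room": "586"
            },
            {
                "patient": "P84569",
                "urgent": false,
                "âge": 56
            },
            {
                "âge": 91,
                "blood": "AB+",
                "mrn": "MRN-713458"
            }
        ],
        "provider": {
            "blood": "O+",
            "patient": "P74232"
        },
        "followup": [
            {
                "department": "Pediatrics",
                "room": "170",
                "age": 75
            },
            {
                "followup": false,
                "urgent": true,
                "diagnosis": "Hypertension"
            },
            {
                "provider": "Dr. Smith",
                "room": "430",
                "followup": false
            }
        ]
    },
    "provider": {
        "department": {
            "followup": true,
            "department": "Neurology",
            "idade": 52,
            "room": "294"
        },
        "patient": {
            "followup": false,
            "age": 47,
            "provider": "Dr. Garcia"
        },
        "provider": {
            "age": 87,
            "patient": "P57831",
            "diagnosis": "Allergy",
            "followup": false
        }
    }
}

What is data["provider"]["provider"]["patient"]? "P57831"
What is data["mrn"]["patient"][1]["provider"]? "Dr. Jones"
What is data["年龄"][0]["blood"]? "AB-"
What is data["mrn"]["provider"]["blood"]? "O+"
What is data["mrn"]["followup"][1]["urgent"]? True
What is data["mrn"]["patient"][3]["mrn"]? "MRN-713458"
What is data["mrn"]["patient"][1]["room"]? "586"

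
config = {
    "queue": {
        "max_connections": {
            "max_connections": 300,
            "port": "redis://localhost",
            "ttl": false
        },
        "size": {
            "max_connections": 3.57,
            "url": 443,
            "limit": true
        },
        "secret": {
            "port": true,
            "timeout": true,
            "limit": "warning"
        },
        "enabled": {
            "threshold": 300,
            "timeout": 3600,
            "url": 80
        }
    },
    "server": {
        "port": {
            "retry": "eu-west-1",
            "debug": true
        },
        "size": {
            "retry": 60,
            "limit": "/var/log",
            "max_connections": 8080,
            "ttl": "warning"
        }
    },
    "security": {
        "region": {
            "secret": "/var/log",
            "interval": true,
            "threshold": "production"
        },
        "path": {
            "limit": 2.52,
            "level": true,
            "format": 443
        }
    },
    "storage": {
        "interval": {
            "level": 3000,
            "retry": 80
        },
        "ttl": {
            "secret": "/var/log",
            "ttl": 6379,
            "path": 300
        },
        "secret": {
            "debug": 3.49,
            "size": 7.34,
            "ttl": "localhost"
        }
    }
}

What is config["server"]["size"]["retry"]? 60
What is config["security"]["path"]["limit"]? 2.52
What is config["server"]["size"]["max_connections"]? 8080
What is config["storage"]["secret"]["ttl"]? "localhost"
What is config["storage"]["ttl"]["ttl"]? 6379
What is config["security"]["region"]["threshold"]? "production"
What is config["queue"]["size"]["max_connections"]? 3.57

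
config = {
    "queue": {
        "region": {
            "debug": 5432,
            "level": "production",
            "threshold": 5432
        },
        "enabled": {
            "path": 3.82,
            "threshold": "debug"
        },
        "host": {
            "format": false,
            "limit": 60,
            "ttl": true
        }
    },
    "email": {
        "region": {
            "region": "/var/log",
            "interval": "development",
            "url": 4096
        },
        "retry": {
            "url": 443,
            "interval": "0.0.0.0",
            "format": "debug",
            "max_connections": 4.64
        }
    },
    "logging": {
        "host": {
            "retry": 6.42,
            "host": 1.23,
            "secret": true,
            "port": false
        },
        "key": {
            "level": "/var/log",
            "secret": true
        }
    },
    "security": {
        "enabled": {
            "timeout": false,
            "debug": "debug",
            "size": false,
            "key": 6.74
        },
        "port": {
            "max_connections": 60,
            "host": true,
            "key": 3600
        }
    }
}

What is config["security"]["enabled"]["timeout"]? False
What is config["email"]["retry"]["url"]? 443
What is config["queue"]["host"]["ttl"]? True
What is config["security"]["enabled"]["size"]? False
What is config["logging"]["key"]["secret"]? True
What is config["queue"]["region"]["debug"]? 5432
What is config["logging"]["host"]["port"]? False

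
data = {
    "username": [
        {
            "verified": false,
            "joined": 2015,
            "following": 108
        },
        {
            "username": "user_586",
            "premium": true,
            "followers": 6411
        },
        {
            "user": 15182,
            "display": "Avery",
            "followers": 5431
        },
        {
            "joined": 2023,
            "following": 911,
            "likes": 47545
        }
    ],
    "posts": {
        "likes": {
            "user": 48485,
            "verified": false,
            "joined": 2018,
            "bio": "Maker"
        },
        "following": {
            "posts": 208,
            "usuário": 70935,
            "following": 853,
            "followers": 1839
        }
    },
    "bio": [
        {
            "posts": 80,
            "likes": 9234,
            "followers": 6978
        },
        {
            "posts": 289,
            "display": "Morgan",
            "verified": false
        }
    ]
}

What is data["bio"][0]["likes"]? 9234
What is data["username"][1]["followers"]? 6411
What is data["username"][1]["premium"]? True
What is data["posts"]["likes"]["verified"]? False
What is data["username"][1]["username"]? "user_586"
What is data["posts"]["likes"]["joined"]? 2018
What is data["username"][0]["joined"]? 2015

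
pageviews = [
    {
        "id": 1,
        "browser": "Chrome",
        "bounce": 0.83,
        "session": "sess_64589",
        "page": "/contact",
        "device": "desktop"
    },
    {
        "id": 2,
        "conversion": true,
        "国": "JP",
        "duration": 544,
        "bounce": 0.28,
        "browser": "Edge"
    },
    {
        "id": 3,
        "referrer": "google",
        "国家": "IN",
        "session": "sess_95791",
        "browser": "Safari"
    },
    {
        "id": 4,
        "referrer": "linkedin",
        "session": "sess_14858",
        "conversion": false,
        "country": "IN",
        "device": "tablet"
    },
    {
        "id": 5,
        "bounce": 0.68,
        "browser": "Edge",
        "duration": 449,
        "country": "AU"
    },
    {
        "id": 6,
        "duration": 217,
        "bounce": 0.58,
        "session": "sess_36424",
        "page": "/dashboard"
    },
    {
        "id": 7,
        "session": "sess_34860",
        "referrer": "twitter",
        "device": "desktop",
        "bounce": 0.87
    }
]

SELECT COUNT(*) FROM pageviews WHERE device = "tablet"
1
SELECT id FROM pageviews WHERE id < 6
[1, 2, 3, 4, 5]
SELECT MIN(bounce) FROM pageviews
0.28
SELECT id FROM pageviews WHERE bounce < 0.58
[2]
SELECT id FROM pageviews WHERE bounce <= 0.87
[1, 2, 5, 6, 7]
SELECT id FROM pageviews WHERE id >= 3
[3, 4, 5, 6, 7]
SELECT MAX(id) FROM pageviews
7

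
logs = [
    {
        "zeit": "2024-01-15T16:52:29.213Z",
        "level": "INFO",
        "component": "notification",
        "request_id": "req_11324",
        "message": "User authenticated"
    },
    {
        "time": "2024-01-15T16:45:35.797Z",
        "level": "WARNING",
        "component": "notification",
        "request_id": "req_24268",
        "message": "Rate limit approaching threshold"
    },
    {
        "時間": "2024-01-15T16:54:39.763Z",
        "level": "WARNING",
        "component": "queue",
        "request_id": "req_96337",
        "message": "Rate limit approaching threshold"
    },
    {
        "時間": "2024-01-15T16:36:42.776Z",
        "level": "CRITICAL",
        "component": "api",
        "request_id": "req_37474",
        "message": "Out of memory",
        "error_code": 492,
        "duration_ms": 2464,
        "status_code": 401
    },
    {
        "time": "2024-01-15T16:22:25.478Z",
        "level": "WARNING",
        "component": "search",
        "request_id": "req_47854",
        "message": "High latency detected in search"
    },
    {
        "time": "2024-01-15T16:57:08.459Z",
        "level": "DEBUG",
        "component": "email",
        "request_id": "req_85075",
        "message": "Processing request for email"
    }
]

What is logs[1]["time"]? "2024-01-15T16:45:35.797Z"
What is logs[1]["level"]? "WARNING"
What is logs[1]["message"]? "Rate limit approaching threshold"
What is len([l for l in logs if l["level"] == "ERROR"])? 0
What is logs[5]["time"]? "2024-01-15T16:57:08.459Z"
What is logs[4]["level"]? "WARNING"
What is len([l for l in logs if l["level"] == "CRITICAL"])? 1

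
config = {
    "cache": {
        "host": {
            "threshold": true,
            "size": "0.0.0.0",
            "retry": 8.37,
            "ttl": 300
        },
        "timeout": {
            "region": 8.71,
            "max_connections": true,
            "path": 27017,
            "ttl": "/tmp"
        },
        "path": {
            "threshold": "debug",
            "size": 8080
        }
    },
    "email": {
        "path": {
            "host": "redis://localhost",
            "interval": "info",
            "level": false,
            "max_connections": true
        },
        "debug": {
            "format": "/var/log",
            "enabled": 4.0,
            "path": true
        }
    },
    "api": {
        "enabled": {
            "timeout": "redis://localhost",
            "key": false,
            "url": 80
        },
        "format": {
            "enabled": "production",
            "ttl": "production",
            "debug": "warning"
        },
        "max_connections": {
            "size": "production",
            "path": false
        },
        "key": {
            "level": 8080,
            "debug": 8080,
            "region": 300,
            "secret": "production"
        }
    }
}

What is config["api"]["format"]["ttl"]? "production"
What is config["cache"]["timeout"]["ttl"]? "/tmp"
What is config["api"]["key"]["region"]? 300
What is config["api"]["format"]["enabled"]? "production"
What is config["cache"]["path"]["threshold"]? "debug"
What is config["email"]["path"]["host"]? "redis://localhost"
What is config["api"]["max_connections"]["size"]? "production"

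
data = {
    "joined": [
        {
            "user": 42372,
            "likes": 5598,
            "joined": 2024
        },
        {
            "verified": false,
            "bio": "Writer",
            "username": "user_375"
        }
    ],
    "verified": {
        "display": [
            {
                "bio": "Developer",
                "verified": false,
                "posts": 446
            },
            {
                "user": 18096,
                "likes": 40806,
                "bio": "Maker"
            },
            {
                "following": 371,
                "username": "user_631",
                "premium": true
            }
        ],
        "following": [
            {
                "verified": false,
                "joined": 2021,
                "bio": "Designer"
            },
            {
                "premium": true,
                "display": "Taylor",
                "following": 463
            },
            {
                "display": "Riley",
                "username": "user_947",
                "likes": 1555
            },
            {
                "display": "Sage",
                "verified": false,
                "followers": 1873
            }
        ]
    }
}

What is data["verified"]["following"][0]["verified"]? False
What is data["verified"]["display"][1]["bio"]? "Maker"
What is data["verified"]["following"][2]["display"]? "Riley"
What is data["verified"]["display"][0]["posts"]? 446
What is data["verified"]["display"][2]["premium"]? True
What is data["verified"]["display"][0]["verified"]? False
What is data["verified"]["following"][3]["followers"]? 1873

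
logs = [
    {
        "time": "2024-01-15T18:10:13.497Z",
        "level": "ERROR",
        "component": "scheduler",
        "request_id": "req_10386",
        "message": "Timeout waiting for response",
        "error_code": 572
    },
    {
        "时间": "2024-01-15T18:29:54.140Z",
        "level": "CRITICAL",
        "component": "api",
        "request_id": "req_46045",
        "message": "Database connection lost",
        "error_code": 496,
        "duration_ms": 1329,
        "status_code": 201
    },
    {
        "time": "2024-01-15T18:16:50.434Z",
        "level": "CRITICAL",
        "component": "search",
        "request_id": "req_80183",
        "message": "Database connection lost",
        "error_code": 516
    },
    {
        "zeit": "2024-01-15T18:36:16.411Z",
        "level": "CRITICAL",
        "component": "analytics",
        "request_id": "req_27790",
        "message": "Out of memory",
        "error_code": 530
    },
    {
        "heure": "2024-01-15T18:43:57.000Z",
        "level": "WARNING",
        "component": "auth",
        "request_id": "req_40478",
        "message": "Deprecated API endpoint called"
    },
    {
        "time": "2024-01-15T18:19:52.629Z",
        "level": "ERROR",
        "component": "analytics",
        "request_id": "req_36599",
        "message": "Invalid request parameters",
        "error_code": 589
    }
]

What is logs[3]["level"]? "CRITICAL"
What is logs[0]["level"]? "ERROR"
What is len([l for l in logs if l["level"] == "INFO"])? 0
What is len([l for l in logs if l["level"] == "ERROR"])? 2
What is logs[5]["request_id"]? "req_36599"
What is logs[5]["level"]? "ERROR"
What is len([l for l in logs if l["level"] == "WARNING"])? 1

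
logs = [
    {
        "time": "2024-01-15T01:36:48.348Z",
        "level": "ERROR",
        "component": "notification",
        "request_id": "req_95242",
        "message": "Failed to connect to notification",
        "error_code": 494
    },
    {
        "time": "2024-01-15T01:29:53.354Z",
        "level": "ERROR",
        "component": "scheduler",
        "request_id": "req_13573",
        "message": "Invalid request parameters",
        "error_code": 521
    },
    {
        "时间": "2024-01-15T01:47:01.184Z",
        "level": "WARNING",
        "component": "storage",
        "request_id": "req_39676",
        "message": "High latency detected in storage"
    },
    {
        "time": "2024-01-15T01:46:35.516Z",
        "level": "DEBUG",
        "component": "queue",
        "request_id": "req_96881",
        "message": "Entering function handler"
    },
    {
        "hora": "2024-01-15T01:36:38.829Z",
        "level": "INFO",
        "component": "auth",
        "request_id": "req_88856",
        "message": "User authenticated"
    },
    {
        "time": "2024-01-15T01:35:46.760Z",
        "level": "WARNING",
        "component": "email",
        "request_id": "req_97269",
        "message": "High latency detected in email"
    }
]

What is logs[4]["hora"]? "2024-01-15T01:36:38.829Z"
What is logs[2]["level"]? "WARNING"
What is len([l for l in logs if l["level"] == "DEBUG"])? 1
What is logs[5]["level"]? "WARNING"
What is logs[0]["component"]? "notification"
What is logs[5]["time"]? "2024-01-15T01:35:46.760Z"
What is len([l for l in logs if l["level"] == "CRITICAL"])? 0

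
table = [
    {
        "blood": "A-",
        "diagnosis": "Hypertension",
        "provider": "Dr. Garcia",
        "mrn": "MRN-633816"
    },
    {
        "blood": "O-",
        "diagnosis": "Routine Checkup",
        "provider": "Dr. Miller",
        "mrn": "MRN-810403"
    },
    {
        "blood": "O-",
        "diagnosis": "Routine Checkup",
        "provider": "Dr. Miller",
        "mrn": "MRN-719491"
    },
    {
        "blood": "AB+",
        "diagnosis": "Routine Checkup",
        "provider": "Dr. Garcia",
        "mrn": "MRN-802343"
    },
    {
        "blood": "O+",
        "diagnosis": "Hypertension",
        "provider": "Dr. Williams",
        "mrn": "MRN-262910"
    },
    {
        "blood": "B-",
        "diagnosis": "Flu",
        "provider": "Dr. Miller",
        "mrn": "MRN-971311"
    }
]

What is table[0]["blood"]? "A-"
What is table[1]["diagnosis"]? "Routine Checkup"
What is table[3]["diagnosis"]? "Routine Checkup"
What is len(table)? 6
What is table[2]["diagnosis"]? "Routine Checkup"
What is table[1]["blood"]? "O-"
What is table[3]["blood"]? "AB+"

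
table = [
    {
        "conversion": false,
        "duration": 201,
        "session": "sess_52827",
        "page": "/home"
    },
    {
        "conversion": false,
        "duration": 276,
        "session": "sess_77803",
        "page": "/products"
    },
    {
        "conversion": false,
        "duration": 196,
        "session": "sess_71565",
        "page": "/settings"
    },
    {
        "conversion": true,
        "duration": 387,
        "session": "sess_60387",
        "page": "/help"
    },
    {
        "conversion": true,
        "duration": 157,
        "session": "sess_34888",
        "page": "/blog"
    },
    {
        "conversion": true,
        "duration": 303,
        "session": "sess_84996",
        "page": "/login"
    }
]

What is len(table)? 6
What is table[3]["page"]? "/help"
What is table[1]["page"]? "/products"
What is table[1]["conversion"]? False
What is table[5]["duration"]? 303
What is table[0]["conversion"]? False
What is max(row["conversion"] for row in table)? True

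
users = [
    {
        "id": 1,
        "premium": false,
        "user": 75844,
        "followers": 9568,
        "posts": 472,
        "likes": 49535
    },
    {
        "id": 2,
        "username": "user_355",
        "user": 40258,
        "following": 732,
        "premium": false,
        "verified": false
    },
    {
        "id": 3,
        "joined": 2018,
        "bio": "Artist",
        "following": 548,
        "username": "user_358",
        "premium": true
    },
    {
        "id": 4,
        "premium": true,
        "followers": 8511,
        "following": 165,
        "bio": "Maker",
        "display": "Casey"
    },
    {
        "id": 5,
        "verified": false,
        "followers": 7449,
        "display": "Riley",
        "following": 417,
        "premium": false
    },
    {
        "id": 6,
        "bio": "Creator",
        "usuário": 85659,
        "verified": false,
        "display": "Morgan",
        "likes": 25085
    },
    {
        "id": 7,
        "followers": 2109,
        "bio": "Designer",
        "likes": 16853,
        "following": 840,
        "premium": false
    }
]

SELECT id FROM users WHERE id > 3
[4, 5, 6, 7]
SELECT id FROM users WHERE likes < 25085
[7]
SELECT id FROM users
[1, 2, 3, 4, 5, 6, 7]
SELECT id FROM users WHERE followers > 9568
[]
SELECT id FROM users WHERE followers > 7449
[1, 4]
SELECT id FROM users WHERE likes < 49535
[6, 7]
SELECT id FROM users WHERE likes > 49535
[]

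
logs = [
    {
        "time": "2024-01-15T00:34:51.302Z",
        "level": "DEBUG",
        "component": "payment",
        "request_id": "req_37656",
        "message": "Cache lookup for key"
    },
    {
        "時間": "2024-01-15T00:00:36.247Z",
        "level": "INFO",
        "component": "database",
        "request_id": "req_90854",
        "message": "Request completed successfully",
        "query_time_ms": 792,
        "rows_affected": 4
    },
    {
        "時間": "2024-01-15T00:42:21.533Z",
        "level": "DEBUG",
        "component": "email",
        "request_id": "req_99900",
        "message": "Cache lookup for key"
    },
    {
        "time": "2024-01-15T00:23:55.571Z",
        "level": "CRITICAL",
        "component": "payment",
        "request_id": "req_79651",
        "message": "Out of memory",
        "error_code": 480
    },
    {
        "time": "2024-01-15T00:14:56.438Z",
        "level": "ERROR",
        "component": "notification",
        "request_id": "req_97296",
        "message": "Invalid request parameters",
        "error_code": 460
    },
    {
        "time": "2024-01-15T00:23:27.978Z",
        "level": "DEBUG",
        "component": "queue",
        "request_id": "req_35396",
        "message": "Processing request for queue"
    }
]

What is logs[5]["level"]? "DEBUG"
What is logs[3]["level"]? "CRITICAL"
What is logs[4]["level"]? "ERROR"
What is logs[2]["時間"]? "2024-01-15T00:42:21.533Z"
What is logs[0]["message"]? "Cache lookup for key"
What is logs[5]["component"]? "queue"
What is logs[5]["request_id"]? "req_35396"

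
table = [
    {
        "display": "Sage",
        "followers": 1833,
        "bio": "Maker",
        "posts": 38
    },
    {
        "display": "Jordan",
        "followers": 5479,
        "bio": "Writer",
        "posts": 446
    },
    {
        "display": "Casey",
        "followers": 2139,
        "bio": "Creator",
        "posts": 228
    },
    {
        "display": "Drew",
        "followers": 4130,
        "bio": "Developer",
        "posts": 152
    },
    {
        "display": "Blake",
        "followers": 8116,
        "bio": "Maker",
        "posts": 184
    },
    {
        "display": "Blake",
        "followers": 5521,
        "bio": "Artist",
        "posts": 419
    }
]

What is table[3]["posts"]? 152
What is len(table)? 6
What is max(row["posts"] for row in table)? 446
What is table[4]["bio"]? "Maker"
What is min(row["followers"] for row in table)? 1833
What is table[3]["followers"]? 4130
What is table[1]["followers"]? 5479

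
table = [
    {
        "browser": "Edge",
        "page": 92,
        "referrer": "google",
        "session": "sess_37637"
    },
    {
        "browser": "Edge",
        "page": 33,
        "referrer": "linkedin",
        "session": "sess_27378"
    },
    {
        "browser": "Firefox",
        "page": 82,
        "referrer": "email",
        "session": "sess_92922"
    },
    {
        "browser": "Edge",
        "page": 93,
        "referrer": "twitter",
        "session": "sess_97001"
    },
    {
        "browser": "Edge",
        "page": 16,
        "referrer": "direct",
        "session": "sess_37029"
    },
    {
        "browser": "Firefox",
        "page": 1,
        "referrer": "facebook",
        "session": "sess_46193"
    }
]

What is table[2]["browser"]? "Firefox"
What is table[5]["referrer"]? "facebook"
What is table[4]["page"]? 16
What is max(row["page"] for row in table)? 93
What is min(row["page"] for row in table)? 1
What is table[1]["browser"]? "Edge"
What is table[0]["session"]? "sess_37637"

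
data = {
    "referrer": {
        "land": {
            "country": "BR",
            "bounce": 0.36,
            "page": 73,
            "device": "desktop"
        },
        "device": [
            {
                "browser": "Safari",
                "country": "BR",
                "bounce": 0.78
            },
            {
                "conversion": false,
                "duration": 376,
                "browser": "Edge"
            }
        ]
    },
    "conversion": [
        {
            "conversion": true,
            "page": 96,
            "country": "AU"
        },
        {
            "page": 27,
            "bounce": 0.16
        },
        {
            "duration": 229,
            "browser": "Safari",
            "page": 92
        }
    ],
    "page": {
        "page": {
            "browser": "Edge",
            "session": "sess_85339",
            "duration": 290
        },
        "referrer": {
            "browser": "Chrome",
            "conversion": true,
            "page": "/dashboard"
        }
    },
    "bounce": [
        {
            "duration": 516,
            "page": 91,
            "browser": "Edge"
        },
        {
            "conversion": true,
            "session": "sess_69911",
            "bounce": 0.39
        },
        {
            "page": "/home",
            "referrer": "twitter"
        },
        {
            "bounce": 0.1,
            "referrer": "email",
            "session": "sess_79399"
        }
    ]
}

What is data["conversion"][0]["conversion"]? True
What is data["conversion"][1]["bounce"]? 0.16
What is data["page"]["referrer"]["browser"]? "Chrome"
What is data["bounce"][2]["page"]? "/home"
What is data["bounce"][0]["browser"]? "Edge"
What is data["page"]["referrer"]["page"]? "/dashboard"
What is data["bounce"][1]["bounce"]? 0.39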